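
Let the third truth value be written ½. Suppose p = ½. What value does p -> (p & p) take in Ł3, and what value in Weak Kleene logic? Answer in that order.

⊤; ½

In Ł3: p & p = ½ & ½ = ½
p -> (p & p) = ½ -> ½ = ⊤  [min(1, 1−½+½)]
In Weak Kleene logic: p & p = ½ & ½ = ½
p -> (p & p) = ½ -> ½ = ½  [any arg is the third value ⇒ result is the third value]
They differ because Ł3 and Weak Kleene logic treat ½ differently under the binary connectives.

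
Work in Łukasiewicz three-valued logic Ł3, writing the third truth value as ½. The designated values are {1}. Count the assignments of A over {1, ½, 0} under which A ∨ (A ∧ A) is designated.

1

A=1: 1 ✓
A=½: ½ ·
A=0: 0 ·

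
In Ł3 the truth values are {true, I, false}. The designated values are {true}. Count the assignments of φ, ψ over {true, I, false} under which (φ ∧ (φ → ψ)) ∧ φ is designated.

1

Designated under: (φ=true, ψ=true).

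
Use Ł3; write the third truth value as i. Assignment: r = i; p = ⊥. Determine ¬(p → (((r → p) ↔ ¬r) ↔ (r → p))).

⊥

r → p = i → ⊥ = i  [min(1, 1−½+0)]
¬r = ¬i = i
(r → p) ↔ ¬r = i ↔ i = ⊤
r → p = i → ⊥ = i
((r → p) ↔ ¬r) ↔ (r → p) = ⊤ ↔ i = i
p → (((r → p) ↔ ¬r) ↔ (r → p)) = ⊥ → i = ⊤
¬(p → (((r → p) ↔ ¬r) ↔ (r → p))) = ¬⊤ = ⊥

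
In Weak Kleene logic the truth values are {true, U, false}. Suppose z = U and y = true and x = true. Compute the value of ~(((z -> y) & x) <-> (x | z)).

z -> y = U -> true = U  [any arg is the third value ⇒ result is the third value]
(z -> y) & x = U & true = U
x | z = true | U = U
((z -> y) & x) <-> (x | z) = U <-> U = U
~(((z -> y) & x) <-> (x | z)) = ~U = U

U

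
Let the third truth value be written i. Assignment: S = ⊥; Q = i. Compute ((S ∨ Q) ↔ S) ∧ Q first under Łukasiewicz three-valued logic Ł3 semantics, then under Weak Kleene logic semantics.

i; i

In Łukasiewicz three-valued logic Ł3: S ∨ Q = ⊥ ∨ i = i
(S ∨ Q) ↔ S = i ↔ ⊥ = i  [1 − |½−0|]
((S ∨ Q) ↔ S) ∧ Q = i ∧ i = i
In Weak Kleene logic: S ∨ Q = ⊥ ∨ i = i
(S ∨ Q) ↔ S = i ↔ ⊥ = i
((S ∨ Q) ↔ S) ∧ Q = i ∧ i = i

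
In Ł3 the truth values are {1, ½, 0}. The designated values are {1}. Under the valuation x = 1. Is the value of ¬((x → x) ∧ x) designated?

x → x = 1 → 1 = 1
(x → x) ∧ x = 1 ∧ 1 = 1
¬((x → x) ∧ x) = ¬1 = 0
0 ∉ {1}.

No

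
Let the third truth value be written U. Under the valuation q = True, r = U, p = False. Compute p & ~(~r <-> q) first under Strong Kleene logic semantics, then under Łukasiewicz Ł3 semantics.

False; False

In Strong Kleene logic: ~r = ~U = U
~r <-> q = U <-> True = U
~(~r <-> q) = ~U = U
p & ~(~r <-> q) = False & U = False
In Łukasiewicz Ł3: ~r = ~U = U
~r <-> q = U <-> True = U
~(~r <-> q) = ~U = U
p & ~(~r <-> q) = False & U = False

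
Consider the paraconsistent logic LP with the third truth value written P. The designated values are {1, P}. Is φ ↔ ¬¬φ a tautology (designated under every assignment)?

Every assignment of φ over {1, P, 0} gives a value in {1, P}.
In particular, with φ=P: φ ↔ ¬¬φ = P.

Yes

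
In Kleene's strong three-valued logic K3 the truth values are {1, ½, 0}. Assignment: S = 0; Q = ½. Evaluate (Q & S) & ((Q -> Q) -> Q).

Q & S = ½ & 0 = 0
Q -> Q = ½ -> ½ = ½  [~½ | ½]
(Q -> Q) -> Q = ½ -> ½ = ½
(Q & S) & ((Q -> Q) -> Q) = 0 & ½ = 0

0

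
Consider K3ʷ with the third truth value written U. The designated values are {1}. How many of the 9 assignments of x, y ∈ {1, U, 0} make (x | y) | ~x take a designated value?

4

Designated under: (x=1, y=1); (x=1, y=0); (x=0, y=1); (x=0, y=0).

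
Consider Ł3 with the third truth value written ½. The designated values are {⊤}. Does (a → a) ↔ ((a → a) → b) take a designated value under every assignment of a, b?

No

Countermodel: a=⊤, b=½ gives ½, which is not designated.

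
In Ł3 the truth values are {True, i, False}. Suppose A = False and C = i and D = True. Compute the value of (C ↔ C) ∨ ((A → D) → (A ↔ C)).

True

C ↔ C = i ↔ i = True
A → D = False → True = True
A ↔ C = False ↔ i = i
(A → D) → (A ↔ C) = True → i = i
(C ↔ C) ∨ ((A → D) → (A ↔ C)) = True ∨ i = True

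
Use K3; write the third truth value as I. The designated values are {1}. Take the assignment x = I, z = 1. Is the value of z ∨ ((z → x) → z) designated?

Yes

z → x = 1 → I = I  [¬1 ∨ I]
(z → x) → z = I → 1 = 1
z ∨ ((z → x) → z) = 1 ∨ 1 = 1
1 ∈ {1}.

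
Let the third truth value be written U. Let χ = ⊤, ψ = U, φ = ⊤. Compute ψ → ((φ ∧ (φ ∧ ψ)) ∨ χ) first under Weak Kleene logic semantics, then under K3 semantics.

U; ⊤

In Weak Kleene logic: φ ∧ ψ = ⊤ ∧ U = U
φ ∧ (φ ∧ ψ) = ⊤ ∧ U = U
(φ ∧ (φ ∧ ψ)) ∨ χ = U ∨ ⊤ = U
ψ → ((φ ∧ (φ ∧ ψ)) ∨ χ) = U → U = U  [any arg is the third value ⇒ result is the third value]
In K3: φ ∧ ψ = ⊤ ∧ U = U
φ ∧ (φ ∧ ψ) = ⊤ ∧ U = U
(φ ∧ (φ ∧ ψ)) ∨ χ = U ∨ ⊤ = ⊤
ψ → ((φ ∧ (φ ∧ ψ)) ∨ χ) = U → ⊤ = ⊤  [¬U ∨ ⊤]
They differ because Weak Kleene logic and K3 treat U differently under the binary connectives.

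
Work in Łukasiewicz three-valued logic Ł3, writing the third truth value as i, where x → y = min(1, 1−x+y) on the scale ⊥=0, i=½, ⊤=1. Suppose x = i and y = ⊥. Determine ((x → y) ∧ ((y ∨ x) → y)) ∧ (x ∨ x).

i

x → y = i → ⊥ = i
y ∨ x = ⊥ ∨ i = i
(y ∨ x) → y = i → ⊥ = i
(x → y) ∧ ((y ∨ x) → y) = i ∧ i = i
x ∨ x = i ∨ i = i
((x → y) ∧ ((y ∨ x) → y)) ∧ (x ∨ x) = i ∧ i = i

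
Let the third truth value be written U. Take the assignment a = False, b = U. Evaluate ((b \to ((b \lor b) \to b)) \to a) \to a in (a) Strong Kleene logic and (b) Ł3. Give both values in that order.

In Strong Kleene logic: b \lor b = U \lor U = U
(b \lor b) \to b = U \to U = U
b \to ((b \lor b) \to b) = U \to U = U
(b \to ((b \lor b) \to b)) \to a = U \to False = U
((b \to ((b \lor b) \to b)) \to a) \to a = U \to False = U
In Ł3: b \lor b = U \lor U = U
(b \lor b) \to b = U \to U = True  [min(1, 1−½+½)]
b \to ((b \lor b) \to b) = U \to True = True
(b \to ((b \lor b) \to b)) \to a = True \to False = False
((b \to ((b \lor b) \to b)) \to a) \to a = False \to False = True
They differ because Strong Kleene logic and Ł3 treat U differently under implication.

U; True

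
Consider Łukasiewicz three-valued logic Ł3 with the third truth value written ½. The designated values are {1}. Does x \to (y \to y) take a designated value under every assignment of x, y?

Yes

Every assignment of x, y over {1, ½, 0} gives a value in {1}.
In particular, with x=½, y=½: x \to (y \to y) = 1.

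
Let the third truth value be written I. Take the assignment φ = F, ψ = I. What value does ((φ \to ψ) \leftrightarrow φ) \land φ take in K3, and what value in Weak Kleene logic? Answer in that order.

F; I

In K3: φ \to ψ = F \to I = T  [\lnot F \lor I]
(φ \to ψ) \leftrightarrow φ = T \leftrightarrow F = F
((φ \to ψ) \leftrightarrow φ) \land φ = F \land F = F
In Weak Kleene logic: φ \to ψ = F \to I = I  [any arg is the third value ⇒ result is the third value]
(φ \to ψ) \leftrightarrow φ = I \leftrightarrow F = I
((φ \to ψ) \leftrightarrow φ) \land φ = I \land F = I
They differ because K3 and Weak Kleene logic treat I differently under the binary connectives.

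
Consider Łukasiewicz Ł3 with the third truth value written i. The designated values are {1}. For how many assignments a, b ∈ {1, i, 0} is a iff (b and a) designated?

6

Of the 9 assignments, 6 give a value in {1}.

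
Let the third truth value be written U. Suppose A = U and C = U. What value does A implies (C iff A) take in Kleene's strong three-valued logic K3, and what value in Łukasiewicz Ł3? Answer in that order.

In Kleene's strong three-valued logic K3: C iff A = U iff U = U
A implies (C iff A) = U implies U = U  [not U or U]
In Łukasiewicz Ł3: C iff A = U iff U = ⊤
A implies (C iff A) = U implies ⊤ = ⊤
They differ because Kleene's strong three-valued logic K3 and Łukasiewicz Ł3 treat U differently under implication.

U; ⊤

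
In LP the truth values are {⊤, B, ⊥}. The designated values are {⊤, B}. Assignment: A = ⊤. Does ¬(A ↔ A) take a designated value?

No

A ↔ A = ⊤ ↔ ⊤ = ⊤
¬(A ↔ A) = ¬⊤ = ⊥
⊥ ∉ {⊤, B}.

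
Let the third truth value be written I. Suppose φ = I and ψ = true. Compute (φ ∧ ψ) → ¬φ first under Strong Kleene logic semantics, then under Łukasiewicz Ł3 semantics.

I; true

In Strong Kleene logic: φ ∧ ψ = I ∧ true = I
¬φ = ¬I = I
(φ ∧ ψ) → ¬φ = I → I = I
In Łukasiewicz Ł3: φ ∧ ψ = I ∧ true = I
¬φ = ¬I = I
(φ ∧ ψ) → ¬φ = I → I = true  [min(1, 1−½+½)]
They differ because Strong Kleene logic and Łukasiewicz Ł3 treat I differently under implication.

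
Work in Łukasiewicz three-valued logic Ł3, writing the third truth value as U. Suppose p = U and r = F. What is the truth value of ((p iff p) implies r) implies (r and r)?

T

p iff p = U iff U = T
(p iff p) implies r = T implies F = F
r and r = F and F = F
((p iff p) implies r) implies (r and r) = F implies F = T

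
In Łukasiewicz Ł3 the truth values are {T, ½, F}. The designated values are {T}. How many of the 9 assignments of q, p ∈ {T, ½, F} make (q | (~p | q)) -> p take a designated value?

5

Of the 9 assignments, 5 give a value in {T}.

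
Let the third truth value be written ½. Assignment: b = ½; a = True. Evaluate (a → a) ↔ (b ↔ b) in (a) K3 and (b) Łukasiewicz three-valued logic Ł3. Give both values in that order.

In K3: a → a = True → True = True
b ↔ b = ½ ↔ ½ = ½
(a → a) ↔ (b ↔ b) = True ↔ ½ = ½
In Łukasiewicz three-valued logic Ł3: a → a = True → True = True
b ↔ b = ½ ↔ ½ = True  [1 − |½−½|]
(a → a) ↔ (b ↔ b) = True ↔ True = True
They differ because K3 and Łukasiewicz three-valued logic Ł3 treat ½ differently under implication.

½; True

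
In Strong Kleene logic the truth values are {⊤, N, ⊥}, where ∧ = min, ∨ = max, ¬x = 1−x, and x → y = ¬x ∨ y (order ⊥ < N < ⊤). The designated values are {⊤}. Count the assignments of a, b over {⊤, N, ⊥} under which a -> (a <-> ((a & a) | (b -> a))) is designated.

Of the 9 assignments, 6 give a value in {⊤}.

6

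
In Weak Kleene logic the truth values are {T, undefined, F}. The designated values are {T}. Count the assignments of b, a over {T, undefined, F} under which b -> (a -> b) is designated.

Designated under: (b=T, a=T); (b=T, a=F); (b=F, a=T); (b=F, a=F).

4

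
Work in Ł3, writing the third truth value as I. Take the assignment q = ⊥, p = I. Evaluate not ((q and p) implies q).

⊥

q and p = ⊥ and I = ⊥
(q and p) implies q = ⊥ implies ⊥ = ⊤
not ((q and p) implies q) = not ⊤ = ⊥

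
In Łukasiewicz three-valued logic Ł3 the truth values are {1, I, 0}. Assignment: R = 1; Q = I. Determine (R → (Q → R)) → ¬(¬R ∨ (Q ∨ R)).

0

Q → R = I → 1 = 1  [min(1, 1−½+1)]
R → (Q → R) = 1 → 1 = 1
¬R = ¬1 = 0
Q ∨ R = I ∨ 1 = 1
¬R ∨ (Q ∨ R) = 0 ∨ 1 = 1
¬(¬R ∨ (Q ∨ R)) = ¬1 = 0
(R → (Q → R)) → ¬(¬R ∨ (Q ∨ R)) = 1 → 0 = 0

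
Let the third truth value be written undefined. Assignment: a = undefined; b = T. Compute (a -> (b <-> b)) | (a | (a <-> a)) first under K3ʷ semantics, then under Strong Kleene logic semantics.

In K3ʷ: b <-> b = T <-> T = T
a -> (b <-> b) = undefined -> T = undefined  [any arg is the third value ⇒ result is the third value]
a <-> a = undefined <-> undefined = undefined
a | (a <-> a) = undefined | undefined = undefined
(a -> (b <-> b)) | (a | (a <-> a)) = undefined | undefined = undefined
In Strong Kleene logic: b <-> b = T <-> T = T
a -> (b <-> b) = undefined -> T = T
a <-> a = undefined <-> undefined = undefined
a | (a <-> a) = undefined | undefined = undefined
(a -> (b <-> b)) | (a | (a <-> a)) = T | undefined = T
They differ because K3ʷ and Strong Kleene logic treat undefined differently under the binary connectives.

undefined; T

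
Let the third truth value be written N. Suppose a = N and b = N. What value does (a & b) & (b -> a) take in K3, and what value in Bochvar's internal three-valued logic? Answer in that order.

In K3: a & b = N & N = N
b -> a = N -> N = N  [~N | N]
(a & b) & (b -> a) = N & N = N
In Bochvar's internal three-valued logic: a & b = N & N = N
b -> a = N -> N = N  [any arg is the third value ⇒ result is the third value]
(a & b) & (b -> a) = N & N = N

N; N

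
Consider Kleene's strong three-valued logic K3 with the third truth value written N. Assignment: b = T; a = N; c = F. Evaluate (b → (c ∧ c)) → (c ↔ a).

T

c ∧ c = F ∧ F = F
b → (c ∧ c) = T → F = F
c ↔ a = F ↔ N = N
(b → (c ∧ c)) → (c ↔ a) = F → N = T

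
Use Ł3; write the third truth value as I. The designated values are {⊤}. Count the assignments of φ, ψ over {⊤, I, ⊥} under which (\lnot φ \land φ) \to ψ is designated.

Of the 9 assignments, 8 give a value in {⊤}.

8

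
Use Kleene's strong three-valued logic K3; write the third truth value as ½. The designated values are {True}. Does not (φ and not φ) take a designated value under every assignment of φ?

No

Countermodel: φ=½ gives ½, which is not designated.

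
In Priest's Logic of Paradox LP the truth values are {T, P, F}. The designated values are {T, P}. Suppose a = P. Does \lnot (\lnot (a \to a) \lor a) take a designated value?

a \to a = P \to P = P  [\lnot P \lor P]
\lnot (a \to a) = \lnot P = P
\lnot (a \to a) \lor a = P \lor P = P
\lnot (\lnot (a \to a) \lor a) = \lnot P = P
P ∈ {T, P}.

Yes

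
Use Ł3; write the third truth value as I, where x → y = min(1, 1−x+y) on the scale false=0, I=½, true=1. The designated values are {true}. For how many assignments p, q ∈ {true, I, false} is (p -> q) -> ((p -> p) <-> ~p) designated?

Of the 9 assignments, 5 give a value in {true}.

5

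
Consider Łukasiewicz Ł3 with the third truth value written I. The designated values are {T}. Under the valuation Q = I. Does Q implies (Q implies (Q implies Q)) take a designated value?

Yes

Q implies Q = I implies I = T  [min(1, 1−½+½)]
Q implies (Q implies Q) = I implies T = T
Q implies (Q implies (Q implies Q)) = I implies T = T
T ∈ {T}.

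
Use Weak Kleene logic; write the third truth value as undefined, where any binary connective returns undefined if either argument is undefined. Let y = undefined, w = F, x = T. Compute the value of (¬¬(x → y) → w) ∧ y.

x → y = T → undefined = undefined  [any arg is the third value ⇒ result is the third value]
¬(x → y) = ¬undefined = undefined
¬¬(x → y) = ¬undefined = undefined
¬¬(x → y) → w = undefined → F = undefined
(¬¬(x → y) → w) ∧ y = undefined ∧ undefined = undefined

undefined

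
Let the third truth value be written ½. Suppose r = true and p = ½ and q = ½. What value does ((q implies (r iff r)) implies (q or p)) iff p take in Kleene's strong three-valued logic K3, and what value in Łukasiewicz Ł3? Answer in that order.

In Kleene's strong three-valued logic K3: r iff r = true iff true = true
q implies (r iff r) = ½ implies true = true  [not ½ or true]
q or p = ½ or ½ = ½
(q implies (r iff r)) implies (q or p) = true implies ½ = ½
((q implies (r iff r)) implies (q or p)) iff p = ½ iff ½ = ½
In Łukasiewicz Ł3: r iff r = true iff true = true
q implies (r iff r) = ½ implies true = true  [min(1, 1−½+1)]
q or p = ½ or ½ = ½
(q implies (r iff r)) implies (q or p) = true implies ½ = ½
((q implies (r iff r)) implies (q or p)) iff p = ½ iff ½ = true
They differ because Kleene's strong three-valued logic K3 and Łukasiewicz Ł3 treat ½ differently under implication.

½; true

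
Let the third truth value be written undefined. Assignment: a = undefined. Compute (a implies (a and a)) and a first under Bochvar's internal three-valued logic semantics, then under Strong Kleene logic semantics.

In Bochvar's internal three-valued logic: a and a = undefined and undefined = undefined
a implies (a and a) = undefined implies undefined = undefined
(a implies (a and a)) and a = undefined and undefined = undefined
In Strong Kleene logic: a and a = undefined and undefined = undefined
a implies (a and a) = undefined implies undefined = undefined  [not undefined or undefined]
(a implies (a and a)) and a = undefined and undefined = undefined

undefined; undefined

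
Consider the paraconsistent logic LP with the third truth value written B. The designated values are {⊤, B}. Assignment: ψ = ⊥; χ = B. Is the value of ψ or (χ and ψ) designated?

No

χ and ψ = B and ⊥ = ⊥
ψ or (χ and ψ) = ⊥ or ⊥ = ⊥
⊥ ∉ {⊤, B}.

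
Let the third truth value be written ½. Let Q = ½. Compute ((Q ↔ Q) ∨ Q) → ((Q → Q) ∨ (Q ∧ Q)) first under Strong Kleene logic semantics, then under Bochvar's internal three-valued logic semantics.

In Strong Kleene logic: Q ↔ Q = ½ ↔ ½ = ½
(Q ↔ Q) ∨ Q = ½ ∨ ½ = ½
Q → Q = ½ → ½ = ½
Q ∧ Q = ½ ∧ ½ = ½
(Q → Q) ∨ (Q ∧ Q) = ½ ∨ ½ = ½
((Q ↔ Q) ∨ Q) → ((Q → Q) ∨ (Q ∧ Q)) = ½ → ½ = ½
In Bochvar's internal three-valued logic: Q ↔ Q = ½ ↔ ½ = ½
(Q ↔ Q) ∨ Q = ½ ∨ ½ = ½
Q → Q = ½ → ½ = ½  [any arg is the third value ⇒ result is the third value]
Q ∧ Q = ½ ∧ ½ = ½
(Q → Q) ∨ (Q ∧ Q) = ½ ∨ ½ = ½
((Q ↔ Q) ∨ Q) → ((Q → Q) ∨ (Q ∧ Q)) = ½ → ½ = ½

½; ½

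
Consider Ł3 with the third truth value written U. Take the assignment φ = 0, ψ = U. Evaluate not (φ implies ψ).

0

φ implies ψ = 0 implies U = 1  [min(1, 1−0+½)]
not (φ implies ψ) = not 1 = 0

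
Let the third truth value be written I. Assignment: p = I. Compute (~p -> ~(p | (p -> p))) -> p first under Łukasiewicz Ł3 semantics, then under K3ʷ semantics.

true; I

In Łukasiewicz Ł3: ~p = ~I = I
p -> p = I -> I = true  [min(1, 1−½+½)]
p | (p -> p) = I | true = true
~(p | (p -> p)) = ~true = false
~p -> ~(p | (p -> p)) = I -> false = I
(~p -> ~(p | (p -> p))) -> p = I -> I = true
In K3ʷ: ~p = ~I = I
p -> p = I -> I = I  [any arg is the third value ⇒ result is the third value]
p | (p -> p) = I | I = I
~(p | (p -> p)) = ~I = I
~p -> ~(p | (p -> p)) = I -> I = I
(~p -> ~(p | (p -> p))) -> p = I -> I = I
They differ because Łukasiewicz Ł3 and K3ʷ treat I differently under the binary connectives.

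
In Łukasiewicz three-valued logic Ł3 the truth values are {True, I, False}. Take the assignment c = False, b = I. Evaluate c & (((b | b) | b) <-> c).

b | b = I | I = I
(b | b) | b = I | I = I
((b | b) | b) <-> c = I <-> False = I  [1 − |½−0|]
c & (((b | b) | b) <-> c) = False & I = False

False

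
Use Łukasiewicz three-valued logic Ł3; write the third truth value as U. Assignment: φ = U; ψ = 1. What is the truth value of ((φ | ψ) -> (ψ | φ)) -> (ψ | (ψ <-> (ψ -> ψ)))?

φ | ψ = U | 1 = 1
ψ | φ = 1 | U = 1
(φ | ψ) -> (ψ | φ) = 1 -> 1 = 1
ψ -> ψ = 1 -> 1 = 1
ψ <-> (ψ -> ψ) = 1 <-> 1 = 1
ψ | (ψ <-> (ψ -> ψ)) = 1 | 1 = 1
((φ | ψ) -> (ψ | φ)) -> (ψ | (ψ <-> (ψ -> ψ))) = 1 -> 1 = 1

1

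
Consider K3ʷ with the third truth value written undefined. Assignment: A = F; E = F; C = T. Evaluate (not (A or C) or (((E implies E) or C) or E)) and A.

A or C = F or T = T
not (A or C) = not T = F
E implies E = F implies F = T
(E implies E) or C = T or T = T
((E implies E) or C) or E = T or F = T
not (A or C) or (((E implies E) or C) or E) = F or T = T
(not (A or C) or (((E implies E) or C) or E)) and A = T and F = F

F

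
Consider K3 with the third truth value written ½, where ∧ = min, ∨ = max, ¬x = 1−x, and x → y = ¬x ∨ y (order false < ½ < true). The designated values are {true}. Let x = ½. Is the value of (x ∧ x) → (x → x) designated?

x ∧ x = ½ ∧ ½ = ½
x → x = ½ → ½ = ½  [¬½ ∨ ½]
(x ∧ x) → (x → x) = ½ → ½ = ½
½ ∉ {true}.

No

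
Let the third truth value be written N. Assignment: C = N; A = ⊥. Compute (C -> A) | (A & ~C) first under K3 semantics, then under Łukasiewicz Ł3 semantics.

In K3: C -> A = N -> ⊥ = N  [~N | ⊥]
~C = ~N = N
A & ~C = ⊥ & N = ⊥
(C -> A) | (A & ~C) = N | ⊥ = N
In Łukasiewicz Ł3: C -> A = N -> ⊥ = N  [min(1, 1−½+0)]
~C = ~N = N
A & ~C = ⊥ & N = ⊥
(C -> A) | (A & ~C) = N | ⊥ = N

N; N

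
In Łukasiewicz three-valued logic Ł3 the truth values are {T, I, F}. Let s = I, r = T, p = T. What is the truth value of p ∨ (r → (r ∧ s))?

r ∧ s = T ∧ I = I
r → (r ∧ s) = T → I = I  [min(1, 1−1+½)]
p ∨ (r → (r ∧ s)) = T ∨ I = T

T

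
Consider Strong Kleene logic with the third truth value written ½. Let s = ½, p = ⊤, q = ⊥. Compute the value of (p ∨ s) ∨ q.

⊤

p ∨ s = ⊤ ∨ ½ = ⊤
(p ∨ s) ∨ q = ⊤ ∨ ⊥ = ⊤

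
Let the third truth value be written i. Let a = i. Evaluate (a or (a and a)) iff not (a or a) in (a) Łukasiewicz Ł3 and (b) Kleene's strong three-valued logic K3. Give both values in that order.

true; i

In Łukasiewicz Ł3: a and a = i and i = i
a or (a and a) = i or i = i
a or a = i or i = i
not (a or a) = not i = i
(a or (a and a)) iff not (a or a) = i iff i = true  [1 − |½−½|]
In Kleene's strong three-valued logic K3: a and a = i and i = i
a or (a and a) = i or i = i
a or a = i or i = i
not (a or a) = not i = i
(a or (a and a)) iff not (a or a) = i iff i = i
They differ because Łukasiewicz Ł3 and Kleene's strong three-valued logic K3 treat i differently under implication.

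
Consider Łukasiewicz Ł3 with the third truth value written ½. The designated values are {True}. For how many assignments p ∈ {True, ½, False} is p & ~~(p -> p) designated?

p=True: True ✓
p=½: ½ ·
p=False: False ·

1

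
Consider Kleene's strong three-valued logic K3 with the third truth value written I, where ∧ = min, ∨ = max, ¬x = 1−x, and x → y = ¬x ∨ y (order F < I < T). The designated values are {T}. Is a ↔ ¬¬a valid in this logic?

Countermodel: a=I gives I, which is not designated.

No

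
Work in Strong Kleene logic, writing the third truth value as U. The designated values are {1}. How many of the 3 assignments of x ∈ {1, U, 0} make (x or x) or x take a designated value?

x=1: 1 ✓
x=U: U ·
x=0: 0 ·

1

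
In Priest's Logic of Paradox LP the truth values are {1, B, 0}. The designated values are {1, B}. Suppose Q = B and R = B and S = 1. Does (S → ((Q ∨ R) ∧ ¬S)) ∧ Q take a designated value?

No

Q ∨ R = B ∨ B = B
¬S = ¬1 = 0
(Q ∨ R) ∧ ¬S = B ∧ 0 = 0
S → ((Q ∨ R) ∧ ¬S) = 1 → 0 = 0
(S → ((Q ∨ R) ∧ ¬S)) ∧ Q = 0 ∧ B = 0
0 ∉ {1, B}.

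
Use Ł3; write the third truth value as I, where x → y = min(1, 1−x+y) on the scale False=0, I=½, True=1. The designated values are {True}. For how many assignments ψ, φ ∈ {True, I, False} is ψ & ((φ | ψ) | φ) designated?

3

Designated under: (ψ=True, φ=True); (ψ=True, φ=I); (ψ=True, φ=False).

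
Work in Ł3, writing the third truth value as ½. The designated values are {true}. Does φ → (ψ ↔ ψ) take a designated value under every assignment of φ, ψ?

Yes

Every assignment of φ, ψ over {true, ½, false} gives a value in {true}.
In particular, with φ=½, ψ=½: φ → (ψ ↔ ψ) = true.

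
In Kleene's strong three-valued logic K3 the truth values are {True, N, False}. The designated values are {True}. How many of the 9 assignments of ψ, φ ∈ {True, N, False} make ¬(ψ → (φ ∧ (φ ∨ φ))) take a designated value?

1

Designated under: (ψ=True, φ=False).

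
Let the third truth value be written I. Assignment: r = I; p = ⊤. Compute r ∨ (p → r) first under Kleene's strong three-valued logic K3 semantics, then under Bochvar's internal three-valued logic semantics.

I; I

In Kleene's strong three-valued logic K3: p → r = ⊤ → I = I  [¬⊤ ∨ I]
r ∨ (p → r) = I ∨ I = I
In Bochvar's internal three-valued logic: p → r = ⊤ → I = I  [any arg is the third value ⇒ result is the third value]
r ∨ (p → r) = I ∨ I = I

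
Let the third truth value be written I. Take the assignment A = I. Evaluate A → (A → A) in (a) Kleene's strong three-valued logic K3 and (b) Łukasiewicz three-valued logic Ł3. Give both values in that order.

I; true

In Kleene's strong three-valued logic K3: A → A = I → I = I  [¬I ∨ I]
A → (A → A) = I → I = I
In Łukasiewicz three-valued logic Ł3: A → A = I → I = true
A → (A → A) = I → true = true
They differ because Kleene's strong three-valued logic K3 and Łukasiewicz three-valued logic Ł3 treat I differently under implication.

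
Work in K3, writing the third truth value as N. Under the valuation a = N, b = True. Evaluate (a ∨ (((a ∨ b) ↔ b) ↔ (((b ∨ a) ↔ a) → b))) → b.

True

a ∨ b = N ∨ True = True
(a ∨ b) ↔ b = True ↔ True = True
b ∨ a = True ∨ N = True
(b ∨ a) ↔ a = True ↔ N = N
((b ∨ a) ↔ a) → b = N → True = True
((a ∨ b) ↔ b) ↔ (((b ∨ a) ↔ a) → b) = True ↔ True = True
a ∨ (((a ∨ b) ↔ b) ↔ (((b ∨ a) ↔ a) → b)) = N ∨ True = True
(a ∨ (((a ∨ b) ↔ b) ↔ (((b ∨ a) ↔ a) → b))) → b = True → True = True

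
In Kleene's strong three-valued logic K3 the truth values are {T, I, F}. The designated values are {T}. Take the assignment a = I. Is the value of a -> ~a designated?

No

~a = ~I = I
a -> ~a = I -> I = I  [~I | I]
I ∉ {T}.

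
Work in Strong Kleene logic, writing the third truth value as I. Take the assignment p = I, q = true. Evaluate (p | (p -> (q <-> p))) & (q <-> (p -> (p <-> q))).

I

q <-> p = true <-> I = I
p -> (q <-> p) = I -> I = I
p | (p -> (q <-> p)) = I | I = I
p <-> q = I <-> true = I
p -> (p <-> q) = I -> I = I
q <-> (p -> (p <-> q)) = true <-> I = I
(p | (p -> (q <-> p))) & (q <-> (p -> (p <-> q))) = I & I = I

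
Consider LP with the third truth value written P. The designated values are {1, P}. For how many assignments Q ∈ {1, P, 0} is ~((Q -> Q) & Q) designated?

Q=1: 0 ·
Q=P: P ✓
Q=0: 1 ✓

2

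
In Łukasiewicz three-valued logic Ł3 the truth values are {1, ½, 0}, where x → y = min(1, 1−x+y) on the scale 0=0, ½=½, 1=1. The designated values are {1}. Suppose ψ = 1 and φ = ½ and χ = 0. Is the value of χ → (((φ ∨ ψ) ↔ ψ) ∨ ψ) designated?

φ ∨ ψ = ½ ∨ 1 = 1
(φ ∨ ψ) ↔ ψ = 1 ↔ 1 = 1
((φ ∨ ψ) ↔ ψ) ∨ ψ = 1 ∨ 1 = 1
χ → (((φ ∨ ψ) ↔ ψ) ∨ ψ) = 0 → 1 = 1
1 ∈ {1}.

Yes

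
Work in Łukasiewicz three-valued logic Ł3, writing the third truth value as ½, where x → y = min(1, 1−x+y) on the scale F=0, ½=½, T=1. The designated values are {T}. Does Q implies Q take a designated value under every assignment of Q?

Every assignment of Q over {T, ½, F} gives a value in {T}.
In particular, with Q=½: Q implies Q = T.

Yes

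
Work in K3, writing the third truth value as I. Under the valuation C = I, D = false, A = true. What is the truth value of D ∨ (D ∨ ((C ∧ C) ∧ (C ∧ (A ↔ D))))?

C ∧ C = I ∧ I = I
A ↔ D = true ↔ false = false
C ∧ (A ↔ D) = I ∧ false = false
(C ∧ C) ∧ (C ∧ (A ↔ D)) = I ∧ false = false
D ∨ ((C ∧ C) ∧ (C ∧ (A ↔ D))) = false ∨ false = false
D ∨ (D ∨ ((C ∧ C) ∧ (C ∧ (A ↔ D)))) = false ∨ false = false

false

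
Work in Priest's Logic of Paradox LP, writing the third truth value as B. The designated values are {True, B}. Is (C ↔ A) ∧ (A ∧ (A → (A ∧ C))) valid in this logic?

No

Countermodel: C=True, A=False gives False, which is not designated.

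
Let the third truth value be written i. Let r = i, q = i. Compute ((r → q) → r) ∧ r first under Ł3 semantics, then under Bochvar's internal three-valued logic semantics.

i; i

In Ł3: r → q = i → i = 1  [min(1, 1−½+½)]
(r → q) → r = 1 → i = i
((r → q) → r) ∧ r = i ∧ i = i
In Bochvar's internal three-valued logic: r → q = i → i = i  [any arg is the third value ⇒ result is the third value]
(r → q) → r = i → i = i
((r → q) → r) ∧ r = i ∧ i = i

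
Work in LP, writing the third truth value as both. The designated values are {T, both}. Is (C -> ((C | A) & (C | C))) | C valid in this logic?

Yes

Every assignment of C, A over {T, both, F} gives a value in {T, both}.
In particular, with C=both, A=both: (C -> ((C | A) & (C | C))) | C = both.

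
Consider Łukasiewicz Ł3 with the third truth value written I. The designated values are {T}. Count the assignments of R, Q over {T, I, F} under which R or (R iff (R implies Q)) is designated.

Designated under: (R=T, Q=T); (R=T, Q=I); (R=T, Q=F); (R=I, Q=F).

4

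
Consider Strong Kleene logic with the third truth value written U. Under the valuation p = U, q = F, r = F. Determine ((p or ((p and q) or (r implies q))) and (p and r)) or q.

F

p and q = U and F = F
r implies q = F implies F = T
(p and q) or (r implies q) = F or T = T
p or ((p and q) or (r implies q)) = U or T = T
p and r = U and F = F
(p or ((p and q) or (r implies q))) and (p and r) = T and F = F
((p or ((p and q) or (r implies q))) and (p and r)) or q = F or F = F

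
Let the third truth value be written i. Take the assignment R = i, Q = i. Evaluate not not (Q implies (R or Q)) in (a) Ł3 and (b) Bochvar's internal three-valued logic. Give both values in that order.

True; i

In Ł3: R or Q = i or i = i
Q implies (R or Q) = i implies i = True  [min(1, 1−½+½)]
not (Q implies (R or Q)) = not True = False
not not (Q implies (R or Q)) = not False = True
In Bochvar's internal three-valued logic: R or Q = i or i = i
Q implies (R or Q) = i implies i = i  [any arg is the third value ⇒ result is the third value]
not (Q implies (R or Q)) = not i = i
not not (Q implies (R or Q)) = not i = i
They differ because Ł3 and Bochvar's internal three-valued logic treat i differently under the binary connectives.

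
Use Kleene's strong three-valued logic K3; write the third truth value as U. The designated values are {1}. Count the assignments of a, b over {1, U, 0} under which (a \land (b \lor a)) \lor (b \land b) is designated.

Of the 9 assignments, 5 give a value in {1}.

5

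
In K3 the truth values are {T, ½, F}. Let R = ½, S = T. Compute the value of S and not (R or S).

F

R or S = ½ or T = T
not (R or S) = not T = F
S and not (R or S) = T and F = F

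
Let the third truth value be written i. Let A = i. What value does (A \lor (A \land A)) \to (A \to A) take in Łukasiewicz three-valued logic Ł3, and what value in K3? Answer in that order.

In Łukasiewicz three-valued logic Ł3: A \land A = i \land i = i
A \lor (A \land A) = i \lor i = i
A \to A = i \to i = T
(A \lor (A \land A)) \to (A \to A) = i \to T = T
In K3: A \land A = i \land i = i
A \lor (A \land A) = i \lor i = i
A \to A = i \to i = i  [\lnot i \lor i]
(A \lor (A \land A)) \to (A \to A) = i \to i = i
They differ because Łukasiewicz three-valued logic Ł3 and K3 treat i differently under implication.

T; i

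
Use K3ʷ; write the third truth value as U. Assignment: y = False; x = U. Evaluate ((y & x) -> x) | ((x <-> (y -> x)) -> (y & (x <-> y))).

y & x = False & U = U
(y & x) -> x = U -> U = U  [any arg is the third value ⇒ result is the third value]
y -> x = False -> U = U
x <-> (y -> x) = U <-> U = U
x <-> y = U <-> False = U
y & (x <-> y) = False & U = U
(x <-> (y -> x)) -> (y & (x <-> y)) = U -> U = U
((y & x) -> x) | ((x <-> (y -> x)) -> (y & (x <-> y))) = U | U = U

U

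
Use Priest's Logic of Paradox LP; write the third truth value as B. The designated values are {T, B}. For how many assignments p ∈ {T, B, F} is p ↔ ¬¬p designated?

3

p=T: T ✓
p=B: B ✓
p=F: T ✓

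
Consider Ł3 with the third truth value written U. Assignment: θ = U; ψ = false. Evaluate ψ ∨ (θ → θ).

true

θ → θ = U → U = true  [min(1, 1−½+½)]
ψ ∨ (θ → θ) = false ∨ true = true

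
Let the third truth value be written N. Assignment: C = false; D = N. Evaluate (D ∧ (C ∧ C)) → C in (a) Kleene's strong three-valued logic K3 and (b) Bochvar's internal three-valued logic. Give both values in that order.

true; N

In Kleene's strong three-valued logic K3: C ∧ C = false ∧ false = false
D ∧ (C ∧ C) = N ∧ false = false
(D ∧ (C ∧ C)) → C = false → false = true
In Bochvar's internal three-valued logic: C ∧ C = false ∧ false = false
D ∧ (C ∧ C) = N ∧ false = N
(D ∧ (C ∧ C)) → C = N → false = N  [any arg is the third value ⇒ result is the third value]
They differ because Kleene's strong three-valued logic K3 and Bochvar's internal three-valued logic treat N differently under the binary connectives.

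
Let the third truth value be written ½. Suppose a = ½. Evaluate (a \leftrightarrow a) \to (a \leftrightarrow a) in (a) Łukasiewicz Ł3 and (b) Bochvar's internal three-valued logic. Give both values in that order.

In Łukasiewicz Ł3: a \leftrightarrow a = ½ \leftrightarrow ½ = true  [1 − |½−½|]
a \leftrightarrow a = ½ \leftrightarrow ½ = true
(a \leftrightarrow a) \to (a \leftrightarrow a) = true \to true = true
In Bochvar's internal three-valued logic: a \leftrightarrow a = ½ \leftrightarrow ½ = ½
a \leftrightarrow a = ½ \leftrightarrow ½ = ½
(a \leftrightarrow a) \to (a \leftrightarrow a) = ½ \to ½ = ½  [any arg is the third value ⇒ result is the third value]
They differ because Łukasiewicz Ł3 and Bochvar's internal three-valued logic treat ½ differently under the binary connectives.

true; ½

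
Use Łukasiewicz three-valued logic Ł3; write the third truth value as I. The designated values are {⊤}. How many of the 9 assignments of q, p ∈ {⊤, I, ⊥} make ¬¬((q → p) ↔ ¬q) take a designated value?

Of the 9 assignments, 5 give a value in {⊤}.

5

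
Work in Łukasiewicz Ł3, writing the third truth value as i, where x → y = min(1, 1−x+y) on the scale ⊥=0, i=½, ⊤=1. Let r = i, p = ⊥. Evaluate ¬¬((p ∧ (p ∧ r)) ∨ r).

i

p ∧ r = ⊥ ∧ i = ⊥
p ∧ (p ∧ r) = ⊥ ∧ ⊥ = ⊥
(p ∧ (p ∧ r)) ∨ r = ⊥ ∨ i = i
¬((p ∧ (p ∧ r)) ∨ r) = ¬i = i
¬¬((p ∧ (p ∧ r)) ∨ r) = ¬i = i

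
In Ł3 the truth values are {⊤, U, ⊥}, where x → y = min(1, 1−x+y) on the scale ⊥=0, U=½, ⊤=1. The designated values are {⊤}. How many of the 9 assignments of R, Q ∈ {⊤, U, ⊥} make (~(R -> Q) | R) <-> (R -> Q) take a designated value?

2

Designated under: (R=⊤, Q=⊤); (R=U, Q=⊥).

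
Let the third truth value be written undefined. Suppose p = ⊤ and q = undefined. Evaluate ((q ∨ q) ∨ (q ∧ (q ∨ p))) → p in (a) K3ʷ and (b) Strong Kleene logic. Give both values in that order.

undefined; ⊤

In K3ʷ: q ∨ q = undefined ∨ undefined = undefined
q ∨ p = undefined ∨ ⊤ = undefined
q ∧ (q ∨ p) = undefined ∧ undefined = undefined
(q ∨ q) ∨ (q ∧ (q ∨ p)) = undefined ∨ undefined = undefined
((q ∨ q) ∨ (q ∧ (q ∨ p))) → p = undefined → ⊤ = undefined
In Strong Kleene logic: q ∨ q = undefined ∨ undefined = undefined
q ∨ p = undefined ∨ ⊤ = ⊤
q ∧ (q ∨ p) = undefined ∧ ⊤ = undefined
(q ∨ q) ∨ (q ∧ (q ∨ p)) = undefined ∨ undefined = undefined
((q ∨ q) ∨ (q ∧ (q ∨ p))) → p = undefined → ⊤ = ⊤  [¬undefined ∨ ⊤]
They differ because K3ʷ and Strong Kleene logic treat undefined differently under the binary connectives.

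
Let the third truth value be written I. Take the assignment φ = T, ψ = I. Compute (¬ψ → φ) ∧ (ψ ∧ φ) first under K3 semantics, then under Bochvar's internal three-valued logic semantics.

In K3: ¬ψ = ¬I = I
¬ψ → φ = I → T = T  [¬I ∨ T]
ψ ∧ φ = I ∧ T = I
(¬ψ → φ) ∧ (ψ ∧ φ) = T ∧ I = I
In Bochvar's internal three-valued logic: ¬ψ = ¬I = I
¬ψ → φ = I → T = I
ψ ∧ φ = I ∧ T = I
(¬ψ → φ) ∧ (ψ ∧ φ) = I ∧ I = I

I; I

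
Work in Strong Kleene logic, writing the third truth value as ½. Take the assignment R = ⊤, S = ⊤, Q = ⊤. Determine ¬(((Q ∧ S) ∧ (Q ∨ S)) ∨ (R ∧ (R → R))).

Q ∧ S = ⊤ ∧ ⊤ = ⊤
Q ∨ S = ⊤ ∨ ⊤ = ⊤
(Q ∧ S) ∧ (Q ∨ S) = ⊤ ∧ ⊤ = ⊤
R → R = ⊤ → ⊤ = ⊤
R ∧ (R → R) = ⊤ ∧ ⊤ = ⊤
((Q ∧ S) ∧ (Q ∨ S)) ∨ (R ∧ (R → R)) = ⊤ ∨ ⊤ = ⊤
¬(((Q ∧ S) ∧ (Q ∨ S)) ∨ (R ∧ (R → R))) = ¬⊤ = ⊥

⊥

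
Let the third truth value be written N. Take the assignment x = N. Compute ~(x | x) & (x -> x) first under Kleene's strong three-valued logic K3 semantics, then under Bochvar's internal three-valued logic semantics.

In Kleene's strong three-valued logic K3: x | x = N | N = N
~(x | x) = ~N = N
x -> x = N -> N = N
~(x | x) & (x -> x) = N & N = N
In Bochvar's internal three-valued logic: x | x = N | N = N
~(x | x) = ~N = N
x -> x = N -> N = N  [any arg is the third value ⇒ result is the third value]
~(x | x) & (x -> x) = N & N = N

N; N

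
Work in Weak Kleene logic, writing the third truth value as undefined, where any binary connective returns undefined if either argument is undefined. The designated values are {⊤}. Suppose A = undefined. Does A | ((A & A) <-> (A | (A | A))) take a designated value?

No

A & A = undefined & undefined = undefined
A | A = undefined | undefined = undefined
A | (A | A) = undefined | undefined = undefined
(A & A) <-> (A | (A | A)) = undefined <-> undefined = undefined
A | ((A & A) <-> (A | (A | A))) = undefined | undefined = undefined
undefined ∉ {⊤}.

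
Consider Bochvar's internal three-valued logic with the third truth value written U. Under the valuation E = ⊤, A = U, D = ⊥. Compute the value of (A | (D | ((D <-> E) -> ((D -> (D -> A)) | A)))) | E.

D <-> E = ⊥ <-> ⊤ = ⊥
D -> A = ⊥ -> U = U  [any arg is the third value ⇒ result is the third value]
D -> (D -> A) = ⊥ -> U = U
(D -> (D -> A)) | A = U | U = U
(D <-> E) -> ((D -> (D -> A)) | A) = ⊥ -> U = U
D | ((D <-> E) -> ((D -> (D -> A)) | A)) = ⊥ | U = U
A | (D | ((D <-> E) -> ((D -> (D -> A)) | A))) = U | U = U
(A | (D | ((D <-> E) -> ((D -> (D -> A)) | A)))) | E = U | ⊤ = U

U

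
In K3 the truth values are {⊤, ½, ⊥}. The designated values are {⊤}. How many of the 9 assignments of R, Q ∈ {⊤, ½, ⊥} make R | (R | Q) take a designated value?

5

Of the 9 assignments, 5 give a value in {⊤}.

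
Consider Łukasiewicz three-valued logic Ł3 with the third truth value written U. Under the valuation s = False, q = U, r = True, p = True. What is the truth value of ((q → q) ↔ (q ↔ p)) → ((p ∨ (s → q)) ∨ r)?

q → q = U → U = True
q ↔ p = U ↔ True = U
(q → q) ↔ (q ↔ p) = True ↔ U = U
s → q = False → U = True
p ∨ (s → q) = True ∨ True = True
(p ∨ (s → q)) ∨ r = True ∨ True = True
((q → q) ↔ (q ↔ p)) → ((p ∨ (s → q)) ∨ r) = U → True = True

True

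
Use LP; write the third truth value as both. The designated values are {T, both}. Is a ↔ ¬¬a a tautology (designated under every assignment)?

Every assignment of a over {T, both, F} gives a value in {T, both}.
In particular, with a=both: a ↔ ¬¬a = both.

Yes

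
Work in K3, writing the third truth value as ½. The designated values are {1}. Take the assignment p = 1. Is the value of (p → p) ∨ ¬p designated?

Yes

p → p = 1 → 1 = 1
¬p = ¬1 = 0
(p → p) ∨ ¬p = 1 ∨ 0 = 1
1 ∈ {1}.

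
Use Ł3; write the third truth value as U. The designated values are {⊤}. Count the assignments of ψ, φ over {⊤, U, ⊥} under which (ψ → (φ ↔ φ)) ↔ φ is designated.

3

Designated under: (ψ=⊤, φ=⊤); (ψ=U, φ=⊤); (ψ=⊥, φ=⊤).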